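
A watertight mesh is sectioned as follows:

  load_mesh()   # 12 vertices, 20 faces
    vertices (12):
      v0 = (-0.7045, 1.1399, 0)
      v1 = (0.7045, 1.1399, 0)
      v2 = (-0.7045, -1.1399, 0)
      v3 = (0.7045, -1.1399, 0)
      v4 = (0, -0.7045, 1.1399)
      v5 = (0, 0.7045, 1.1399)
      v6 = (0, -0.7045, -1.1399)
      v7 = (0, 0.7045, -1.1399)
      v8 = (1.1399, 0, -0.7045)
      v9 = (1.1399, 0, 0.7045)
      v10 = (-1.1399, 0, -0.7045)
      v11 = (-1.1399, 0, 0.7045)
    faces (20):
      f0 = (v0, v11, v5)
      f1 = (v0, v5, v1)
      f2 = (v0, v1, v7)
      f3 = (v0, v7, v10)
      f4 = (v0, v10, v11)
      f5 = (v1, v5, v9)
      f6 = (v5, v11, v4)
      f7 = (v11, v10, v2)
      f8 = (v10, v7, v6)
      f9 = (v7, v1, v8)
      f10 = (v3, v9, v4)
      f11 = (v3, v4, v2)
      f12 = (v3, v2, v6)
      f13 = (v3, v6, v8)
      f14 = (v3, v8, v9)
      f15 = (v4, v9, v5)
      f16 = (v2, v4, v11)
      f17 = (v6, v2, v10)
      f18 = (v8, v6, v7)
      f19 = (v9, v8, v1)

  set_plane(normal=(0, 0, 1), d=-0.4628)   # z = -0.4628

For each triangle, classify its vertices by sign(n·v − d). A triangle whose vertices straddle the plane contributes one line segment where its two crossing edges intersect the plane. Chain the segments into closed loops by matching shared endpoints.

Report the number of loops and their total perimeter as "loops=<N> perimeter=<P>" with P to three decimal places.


loops=1 perimeter=6.584

Straddling triangles (10 of 20):
  (v0,v1,v7) [++-] → (0.418473, 0.963127, -0.4628)–(-0.418473, 0.963127, -0.4628)  len=0.8369
  (v0,v7,v10) [+--] → (-0.418473, 0.963127, -0.4628)–(-0.990523, 0.391077, -0.4628)  len=0.8090
  (v0,v10,v11) [+-+] → (-0.990523, 0.391077, -0.4628)–(-1.1399, 0, -0.4628)  len=0.4186
  (v11,v10,v2) [+-+] → (-1.1399, 0, -0.4628)–(-0.990523, -0.391077, -0.4628)  len=0.4186
  (v7,v1,v8) [-+-] → (0.418473, 0.963127, -0.4628)–(0.990523, 0.391077, -0.4628)  len=0.8090
  (v3,v2,v6) [++-] → (-0.418473, -0.963127, -0.4628)–(0.418473, -0.963127, -0.4628)  len=0.8369
  (v3,v6,v8) [+--] → (0.418473, -0.963127, -0.4628)–(0.990523, -0.391077, -0.4628)  len=0.8090
  (v3,v8,v9) [+-+] → (0.990523, -0.391077, -0.4628)–(1.1399, 0, -0.4628)  len=0.4186
  (v6,v2,v10) [-+-] → (-0.418473, -0.963127, -0.4628)–(-0.990523, -0.391077, -0.4628)  len=0.8090
  (v9,v8,v1) [+-+] → (1.1399, 0, -0.4628)–(0.990523, 0.391077, -0.4628)  len=0.4186

Chained into 1 loop(s):
  loop 1: 10 segments, perimeter = 6.5844
Total perimeter = 6.584


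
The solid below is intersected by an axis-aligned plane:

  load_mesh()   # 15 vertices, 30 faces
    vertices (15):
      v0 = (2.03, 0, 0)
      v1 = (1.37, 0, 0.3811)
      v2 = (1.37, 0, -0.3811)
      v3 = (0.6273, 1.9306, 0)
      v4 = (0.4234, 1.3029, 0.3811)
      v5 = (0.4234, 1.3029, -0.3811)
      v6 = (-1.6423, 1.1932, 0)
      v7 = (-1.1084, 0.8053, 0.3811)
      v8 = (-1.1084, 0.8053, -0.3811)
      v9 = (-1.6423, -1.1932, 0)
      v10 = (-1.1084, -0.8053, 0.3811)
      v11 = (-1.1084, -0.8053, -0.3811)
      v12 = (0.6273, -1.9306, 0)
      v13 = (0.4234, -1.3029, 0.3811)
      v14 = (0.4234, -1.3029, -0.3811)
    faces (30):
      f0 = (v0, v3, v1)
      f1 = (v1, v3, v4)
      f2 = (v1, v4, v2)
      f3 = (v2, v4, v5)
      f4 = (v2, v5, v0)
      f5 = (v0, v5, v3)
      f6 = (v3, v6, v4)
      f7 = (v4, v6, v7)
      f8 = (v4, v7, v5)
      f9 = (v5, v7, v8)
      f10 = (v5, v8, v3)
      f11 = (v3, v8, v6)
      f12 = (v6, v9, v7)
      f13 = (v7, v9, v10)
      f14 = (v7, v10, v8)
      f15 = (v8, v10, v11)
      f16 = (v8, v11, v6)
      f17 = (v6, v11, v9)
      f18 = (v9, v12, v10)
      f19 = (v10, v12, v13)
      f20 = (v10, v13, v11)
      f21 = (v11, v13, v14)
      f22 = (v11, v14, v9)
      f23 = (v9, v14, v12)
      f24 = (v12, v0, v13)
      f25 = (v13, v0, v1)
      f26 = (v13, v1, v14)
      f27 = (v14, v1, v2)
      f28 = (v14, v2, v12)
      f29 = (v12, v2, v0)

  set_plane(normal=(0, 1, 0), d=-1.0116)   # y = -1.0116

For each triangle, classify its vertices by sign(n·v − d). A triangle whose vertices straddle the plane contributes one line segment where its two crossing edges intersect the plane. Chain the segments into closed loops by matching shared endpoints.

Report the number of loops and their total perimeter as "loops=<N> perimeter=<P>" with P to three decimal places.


loops=2 perimeter=5.545

Straddling triangles (14 of 30):
  (v6,v9,v7) [+-+] → (-1.6423, -1.0116, 0)–(-1.59379, -1.0116, 0.0346299)  len=0.0596
  (v7,v9,v10) [+-+] → (-1.59379, -1.0116, 0.0346299)–(-1.39235, -1.0116, 0.178416)  len=0.2475
  (v6,v11,v9) [++-] → (-1.39235, -1.0116, -0.178416)–(-1.6423, -1.0116, 0)  len=0.3071
  (v9,v12,v10) [--+] → (-0.790196, -1.0116, 0.311233)–(-1.39235, -1.0116, 0.178416)  len=0.6166
  (v10,v12,v13) [+--] → (-0.790196, -1.0116, 0.311233)–(-0.473331, -1.0116, 0.3811)  len=0.3245
  (v10,v13,v11) [+-+] → (-0.473331, -1.0116, 0.3811)–(-0.473331, -1.0116, -0.0650995)  len=0.4462
  (v11,v13,v14) [+--] → (-0.473331, -1.0116, -0.0650995)–(-0.473331, -1.0116, -0.3811)  len=0.3160
  (v11,v14,v9) [+--] → (-0.473331, -1.0116, -0.3811)–(-1.39235, -1.0116, -0.178416)  len=0.9411
  (v12,v0,v13) [-+-] → (1.29501, -1.0116, 0)–(0.782601, -1.0116, 0.295894)  len=0.5917
  (v13,v0,v1) [-++] → (0.782601, -1.0116, 0.295894)–(0.635039, -1.0116, 0.3811)  len=0.1704
  (v13,v1,v14) [-+-] → (0.635039, -1.0116, 0.3811)–(0.635039, -1.0116, -0.210689)  len=0.5918
  (v14,v1,v2) [-++] → (0.635039, -1.0116, -0.210689)–(0.635039, -1.0116, -0.3811)  len=0.1704
  (v14,v2,v12) [-+-] → (0.635039, -1.0116, -0.3811)–(0.980838, -1.0116, -0.18141)  len=0.3993
  (v12,v2,v0) [-++] → (0.980838, -1.0116, -0.18141)–(1.29501, -1.0116, 0)  len=0.3628

Chained into 2 loop(s):
  loop 1: 8 segments, perimeter = 3.2586
  loop 2: 6 segments, perimeter = 2.2864
Total perimeter = 5.545


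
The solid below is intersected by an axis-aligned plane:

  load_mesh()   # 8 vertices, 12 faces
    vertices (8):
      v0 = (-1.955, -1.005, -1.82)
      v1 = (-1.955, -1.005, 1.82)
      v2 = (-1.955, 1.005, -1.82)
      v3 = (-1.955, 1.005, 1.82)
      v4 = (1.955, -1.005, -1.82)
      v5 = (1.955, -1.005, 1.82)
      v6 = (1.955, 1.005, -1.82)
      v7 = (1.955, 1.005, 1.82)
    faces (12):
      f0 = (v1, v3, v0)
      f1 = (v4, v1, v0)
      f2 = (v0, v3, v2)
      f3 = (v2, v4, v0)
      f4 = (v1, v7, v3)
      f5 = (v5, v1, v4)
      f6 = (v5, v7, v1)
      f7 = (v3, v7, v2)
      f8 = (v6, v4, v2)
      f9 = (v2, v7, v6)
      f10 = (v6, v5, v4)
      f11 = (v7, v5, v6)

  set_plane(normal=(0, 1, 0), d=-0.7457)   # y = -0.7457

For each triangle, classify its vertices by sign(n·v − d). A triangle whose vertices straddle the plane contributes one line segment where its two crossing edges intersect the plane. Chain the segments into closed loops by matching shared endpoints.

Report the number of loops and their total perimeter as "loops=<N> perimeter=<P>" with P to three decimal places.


Straddling triangles (8 of 12):
  (v1,v3,v0) [-+-] → (-1.955, -0.7457, 1.82)–(-1.955, -0.7457, -1.35042)  len=3.1704
  (v0,v3,v2) [-++] → (-1.955, -0.7457, -1.35042)–(-1.955, -0.7457, -1.82)  len=0.4696
  (v2,v4,v0) [+--] → (1.45059, -0.7457, -1.82)–(-1.955, -0.7457, -1.82)  len=3.4056
  (v1,v7,v3) [-++] → (-1.45059, -0.7457, 1.82)–(-1.955, -0.7457, 1.82)  len=0.5044
  (v5,v7,v1) [-+-] → (1.955, -0.7457, 1.82)–(-1.45059, -0.7457, 1.82)  len=3.4056
  (v6,v4,v2) [+-+] → (1.955, -0.7457, -1.82)–(1.45059, -0.7457, -1.82)  len=0.5044
  (v6,v5,v4) [+--] → (1.955, -0.7457, 1.35042)–(1.955, -0.7457, -1.82)  len=3.1704
  (v7,v5,v6) [+-+] → (1.955, -0.7457, 1.82)–(1.955, -0.7457, 1.35042)  len=0.4696

Chained into 1 loop(s):
  loop 1: 8 segments, perimeter = 15.1000
Total perimeter = 15.100

loops=1 perimeter=15.100


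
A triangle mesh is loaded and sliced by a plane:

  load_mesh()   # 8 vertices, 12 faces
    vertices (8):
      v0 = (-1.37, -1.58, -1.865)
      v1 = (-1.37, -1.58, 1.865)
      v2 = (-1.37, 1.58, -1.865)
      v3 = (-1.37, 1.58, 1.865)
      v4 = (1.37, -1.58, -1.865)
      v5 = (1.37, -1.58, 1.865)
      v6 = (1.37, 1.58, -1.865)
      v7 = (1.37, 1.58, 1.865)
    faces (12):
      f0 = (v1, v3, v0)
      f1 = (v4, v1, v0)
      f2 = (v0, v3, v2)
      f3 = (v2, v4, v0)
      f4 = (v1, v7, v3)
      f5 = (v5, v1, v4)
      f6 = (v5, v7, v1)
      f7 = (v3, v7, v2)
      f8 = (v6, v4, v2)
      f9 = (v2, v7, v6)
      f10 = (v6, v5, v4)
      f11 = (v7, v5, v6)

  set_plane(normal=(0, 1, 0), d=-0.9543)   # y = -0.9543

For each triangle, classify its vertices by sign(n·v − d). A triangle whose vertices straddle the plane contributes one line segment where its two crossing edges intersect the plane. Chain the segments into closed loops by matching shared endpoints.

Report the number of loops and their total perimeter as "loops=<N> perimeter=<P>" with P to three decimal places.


loops=1 perimeter=12.940

Straddling triangles (8 of 12):
  (v1,v3,v0) [-+-] → (-1.37, -0.9543, 1.865)–(-1.37, -0.9543, -1.12644)  len=2.9914
  (v0,v3,v2) [-++] → (-1.37, -0.9543, -1.12644)–(-1.37, -0.9543, -1.865)  len=0.7386
  (v2,v4,v0) [+--] → (0.827463, -0.9543, -1.865)–(-1.37, -0.9543, -1.865)  len=2.1975
  (v1,v7,v3) [-++] → (-0.827463, -0.9543, 1.865)–(-1.37, -0.9543, 1.865)  len=0.5425
  (v5,v7,v1) [-+-] → (1.37, -0.9543, 1.865)–(-0.827463, -0.9543, 1.865)  len=2.1975
  (v6,v4,v2) [+-+] → (1.37, -0.9543, -1.865)–(0.827463, -0.9543, -1.865)  len=0.5425
  (v6,v5,v4) [+--] → (1.37, -0.9543, 1.12644)–(1.37, -0.9543, -1.865)  len=2.9914
  (v7,v5,v6) [+-+] → (1.37, -0.9543, 1.865)–(1.37, -0.9543, 1.12644)  len=0.7386

Chained into 1 loop(s):
  loop 1: 8 segments, perimeter = 12.9400
Total perimeter = 12.940


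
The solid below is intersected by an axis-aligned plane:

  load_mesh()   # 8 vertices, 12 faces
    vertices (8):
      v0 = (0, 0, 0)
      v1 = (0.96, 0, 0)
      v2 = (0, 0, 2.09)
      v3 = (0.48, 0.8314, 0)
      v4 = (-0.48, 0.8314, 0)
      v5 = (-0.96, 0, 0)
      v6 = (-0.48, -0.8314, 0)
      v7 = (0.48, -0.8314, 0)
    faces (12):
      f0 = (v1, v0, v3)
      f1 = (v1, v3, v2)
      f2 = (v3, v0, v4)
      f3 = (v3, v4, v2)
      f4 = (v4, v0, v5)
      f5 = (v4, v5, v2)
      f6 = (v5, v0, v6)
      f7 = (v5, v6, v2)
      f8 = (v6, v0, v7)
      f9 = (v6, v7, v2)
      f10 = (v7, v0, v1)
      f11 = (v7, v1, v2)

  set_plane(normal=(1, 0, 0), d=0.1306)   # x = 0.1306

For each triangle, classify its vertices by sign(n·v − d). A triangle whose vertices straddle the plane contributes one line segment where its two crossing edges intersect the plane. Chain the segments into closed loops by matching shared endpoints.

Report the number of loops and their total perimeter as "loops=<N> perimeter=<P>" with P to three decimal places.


Straddling triangles (8 of 12):
  (v1,v0,v3) [+-+] → (0.1306, 0, 0)–(0.1306, 0.22621, 0)  len=0.2262
  (v1,v3,v2) [++-] → (0.1306, 0.22621, 1.52135)–(0.1306, 0, 1.80567)  len=0.3633
  (v3,v0,v4) [+--] → (0.1306, 0.22621, 0)–(0.1306, 0.8314, 0)  len=0.6052
  (v3,v4,v2) [+--] → (0.1306, 0.8314, 0)–(0.1306, 0.22621, 1.52135)  len=1.6373
  (v6,v0,v7) [--+] → (0.1306, -0.22621, 0)–(0.1306, -0.8314, 0)  len=0.6052
  (v6,v7,v2) [-+-] → (0.1306, -0.8314, 0)–(0.1306, -0.22621, 1.52135)  len=1.6373
  (v7,v0,v1) [+-+] → (0.1306, -0.22621, 0)–(0.1306, 0, 0)  len=0.2262
  (v7,v1,v2) [++-] → (0.1306, 0, 1.80567)–(0.1306, -0.22621, 1.52135)  len=0.3633

Chained into 1 loop(s):
  loop 1: 8 segments, perimeter = 5.6641
Total perimeter = 5.664

loops=1 perimeter=5.664


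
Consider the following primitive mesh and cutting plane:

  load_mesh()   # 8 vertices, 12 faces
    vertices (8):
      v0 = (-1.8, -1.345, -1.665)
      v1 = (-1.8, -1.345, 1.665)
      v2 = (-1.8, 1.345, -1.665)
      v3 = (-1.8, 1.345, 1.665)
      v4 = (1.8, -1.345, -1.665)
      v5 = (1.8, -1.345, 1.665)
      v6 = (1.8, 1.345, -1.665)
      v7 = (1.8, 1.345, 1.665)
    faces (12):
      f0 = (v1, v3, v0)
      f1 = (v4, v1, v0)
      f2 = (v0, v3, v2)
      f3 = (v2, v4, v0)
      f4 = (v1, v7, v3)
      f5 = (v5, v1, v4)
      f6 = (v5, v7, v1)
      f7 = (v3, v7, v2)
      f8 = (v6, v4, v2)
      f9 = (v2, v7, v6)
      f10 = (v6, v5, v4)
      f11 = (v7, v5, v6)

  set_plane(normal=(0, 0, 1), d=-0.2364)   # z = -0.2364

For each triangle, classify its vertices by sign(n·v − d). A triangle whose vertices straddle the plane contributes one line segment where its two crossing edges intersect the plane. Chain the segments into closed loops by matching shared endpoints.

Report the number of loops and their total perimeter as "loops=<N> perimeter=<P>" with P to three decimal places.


Straddling triangles (8 of 12):
  (v1,v3,v0) [++-] → (-1.8, -0.190966, -0.2364)–(-1.8, -1.345, -0.2364)  len=1.1540
  (v4,v1,v0) [-+-] → (0.255568, -1.345, -0.2364)–(-1.8, -1.345, -0.2364)  len=2.0556
  (v0,v3,v2) [-+-] → (-1.8, -0.190966, -0.2364)–(-1.8, 1.345, -0.2364)  len=1.5360
  (v5,v1,v4) [++-] → (0.255568, -1.345, -0.2364)–(1.8, -1.345, -0.2364)  len=1.5444
  (v3,v7,v2) [++-] → (-0.255568, 1.345, -0.2364)–(-1.8, 1.345, -0.2364)  len=1.5444
  (v2,v7,v6) [-+-] → (-0.255568, 1.345, -0.2364)–(1.8, 1.345, -0.2364)  len=2.0556
  (v6,v5,v4) [-+-] → (1.8, 0.190966, -0.2364)–(1.8, -1.345, -0.2364)  len=1.5360
  (v7,v5,v6) [++-] → (1.8, 0.190966, -0.2364)–(1.8, 1.345, -0.2364)  len=1.1540

Chained into 1 loop(s):
  loop 1: 8 segments, perimeter = 12.5800
Total perimeter = 12.580

loops=1 perimeter=12.580


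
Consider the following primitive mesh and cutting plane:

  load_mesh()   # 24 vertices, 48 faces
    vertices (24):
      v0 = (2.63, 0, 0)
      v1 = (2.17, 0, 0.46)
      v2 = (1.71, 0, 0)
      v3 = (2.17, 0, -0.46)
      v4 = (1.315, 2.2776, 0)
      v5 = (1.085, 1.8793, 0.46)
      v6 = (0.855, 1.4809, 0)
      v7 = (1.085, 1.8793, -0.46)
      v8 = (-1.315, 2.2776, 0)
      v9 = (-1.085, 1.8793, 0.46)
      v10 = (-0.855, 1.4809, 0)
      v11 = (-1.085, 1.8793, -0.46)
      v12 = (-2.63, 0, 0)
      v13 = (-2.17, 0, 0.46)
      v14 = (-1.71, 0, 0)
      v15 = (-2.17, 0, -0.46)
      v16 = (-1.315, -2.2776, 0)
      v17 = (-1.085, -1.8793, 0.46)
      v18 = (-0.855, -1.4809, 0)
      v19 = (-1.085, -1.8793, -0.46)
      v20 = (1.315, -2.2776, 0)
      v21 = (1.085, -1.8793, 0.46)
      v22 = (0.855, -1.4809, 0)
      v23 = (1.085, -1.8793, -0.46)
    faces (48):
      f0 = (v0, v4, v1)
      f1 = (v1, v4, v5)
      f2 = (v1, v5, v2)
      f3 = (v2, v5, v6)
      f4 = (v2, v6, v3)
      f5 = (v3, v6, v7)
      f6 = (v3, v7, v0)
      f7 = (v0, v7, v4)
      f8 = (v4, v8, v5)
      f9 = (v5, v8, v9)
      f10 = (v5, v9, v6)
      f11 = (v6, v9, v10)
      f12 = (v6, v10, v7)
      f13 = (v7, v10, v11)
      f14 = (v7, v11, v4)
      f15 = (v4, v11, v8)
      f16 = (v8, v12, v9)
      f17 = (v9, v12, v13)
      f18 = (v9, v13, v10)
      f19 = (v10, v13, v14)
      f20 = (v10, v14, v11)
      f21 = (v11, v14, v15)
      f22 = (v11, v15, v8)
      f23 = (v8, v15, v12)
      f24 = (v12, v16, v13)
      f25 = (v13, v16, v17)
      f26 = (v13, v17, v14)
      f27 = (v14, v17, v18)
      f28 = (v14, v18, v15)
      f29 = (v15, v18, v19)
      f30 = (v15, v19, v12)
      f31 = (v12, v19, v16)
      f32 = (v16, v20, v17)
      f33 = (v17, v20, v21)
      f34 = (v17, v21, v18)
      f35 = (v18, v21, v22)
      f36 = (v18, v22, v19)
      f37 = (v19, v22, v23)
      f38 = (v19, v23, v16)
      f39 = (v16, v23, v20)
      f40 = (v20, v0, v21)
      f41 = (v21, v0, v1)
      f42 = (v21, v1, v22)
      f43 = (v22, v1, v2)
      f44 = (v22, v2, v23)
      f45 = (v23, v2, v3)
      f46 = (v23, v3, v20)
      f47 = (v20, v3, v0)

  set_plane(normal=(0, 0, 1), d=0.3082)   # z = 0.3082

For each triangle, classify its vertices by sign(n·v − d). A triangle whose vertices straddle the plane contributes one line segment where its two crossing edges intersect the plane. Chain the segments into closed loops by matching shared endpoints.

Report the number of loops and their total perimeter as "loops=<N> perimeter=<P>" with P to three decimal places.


loops=2 perimeter=26.040

Straddling triangles (24 of 48):
  (v0,v4,v1) [--+] → (1.88785, 0.751608, 0.3082)–(2.3218, 0, 0.3082)  len=0.8679
  (v1,v4,v5) [+-+] → (1.88785, 0.751608, 0.3082)–(1.1609, 2.01074, 0.3082)  len=1.4539
  (v1,v5,v2) [++-] → (1.29125, 1.25913, 0.3082)–(2.0182, 0, 0.3082)  len=1.4539
  (v2,v5,v6) [-+-] → (1.29125, 1.25913, 0.3082)–(1.0091, 1.74783, 0.3082)  len=0.5643
  (v4,v8,v5) [--+] → (0.293, 2.01074, 0.3082)–(1.1609, 2.01074, 0.3082)  len=0.8679
  (v5,v8,v9) [+-+] → (0.293, 2.01074, 0.3082)–(-1.1609, 2.01074, 0.3082)  len=1.4539
  (v5,v9,v6) [++-] → (-0.4448, 1.74783, 0.3082)–(1.0091, 1.74783, 0.3082)  len=1.4539
  (v6,v9,v10) [-+-] → (-0.4448, 1.74783, 0.3082)–(-1.0091, 1.74783, 0.3082)  len=0.5643
  (v8,v12,v9) [--+] → (-1.59485, 1.25913, 0.3082)–(-1.1609, 2.01074, 0.3082)  len=0.8679
  (v9,v12,v13) [+-+] → (-1.59485, 1.25913, 0.3082)–(-2.3218, 0, 0.3082)  len=1.4539
  (v9,v13,v10) [++-] → (-1.73605, 0.488697, 0.3082)–(-1.0091, 1.74783, 0.3082)  len=1.4539
  (v10,v13,v14) [-+-] → (-1.73605, 0.488697, 0.3082)–(-2.0182, 0, 0.3082)  len=0.5643
  (v12,v16,v13) [--+] → (-1.88785, -0.751608, 0.3082)–(-2.3218, 0, 0.3082)  len=0.8679
  (v13,v16,v17) [+-+] → (-1.88785, -0.751608, 0.3082)–(-1.1609, -2.01074, 0.3082)  len=1.4539
  (v13,v17,v14) [++-] → (-1.29125, -1.25913, 0.3082)–(-2.0182, 0, 0.3082)  len=1.4539
  (v14,v17,v18) [-+-] → (-1.29125, -1.25913, 0.3082)–(-1.0091, -1.74783, 0.3082)  len=0.5643
  (v16,v20,v17) [--+] → (-0.293, -2.01074, 0.3082)–(-1.1609, -2.01074, 0.3082)  len=0.8679
  (v17,v20,v21) [+-+] → (-0.293, -2.01074, 0.3082)–(1.1609, -2.01074, 0.3082)  len=1.4539
  (v17,v21,v18) [++-] → (0.4448, -1.74783, 0.3082)–(-1.0091, -1.74783, 0.3082)  len=1.4539
  (v18,v21,v22) [-+-] → (0.4448, -1.74783, 0.3082)–(1.0091, -1.74783, 0.3082)  len=0.5643
  (v20,v0,v21) [--+] → (1.59485, -1.25913, 0.3082)–(1.1609, -2.01074, 0.3082)  len=0.8679
  (v21,v0,v1) [+-+] → (1.59485, -1.25913, 0.3082)–(2.3218, 0, 0.3082)  len=1.4539
  (v21,v1,v22) [++-] → (1.73605, -0.488697, 0.3082)–(1.0091, -1.74783, 0.3082)  len=1.4539
  (v22,v1,v2) [-+-] → (1.73605, -0.488697, 0.3082)–(2.0182, 0, 0.3082)  len=0.5643

Chained into 2 loop(s):
  loop 1: 12 segments, perimeter = 13.9308
  loop 2: 12 segments, perimeter = 12.1093
Total perimeter = 26.040


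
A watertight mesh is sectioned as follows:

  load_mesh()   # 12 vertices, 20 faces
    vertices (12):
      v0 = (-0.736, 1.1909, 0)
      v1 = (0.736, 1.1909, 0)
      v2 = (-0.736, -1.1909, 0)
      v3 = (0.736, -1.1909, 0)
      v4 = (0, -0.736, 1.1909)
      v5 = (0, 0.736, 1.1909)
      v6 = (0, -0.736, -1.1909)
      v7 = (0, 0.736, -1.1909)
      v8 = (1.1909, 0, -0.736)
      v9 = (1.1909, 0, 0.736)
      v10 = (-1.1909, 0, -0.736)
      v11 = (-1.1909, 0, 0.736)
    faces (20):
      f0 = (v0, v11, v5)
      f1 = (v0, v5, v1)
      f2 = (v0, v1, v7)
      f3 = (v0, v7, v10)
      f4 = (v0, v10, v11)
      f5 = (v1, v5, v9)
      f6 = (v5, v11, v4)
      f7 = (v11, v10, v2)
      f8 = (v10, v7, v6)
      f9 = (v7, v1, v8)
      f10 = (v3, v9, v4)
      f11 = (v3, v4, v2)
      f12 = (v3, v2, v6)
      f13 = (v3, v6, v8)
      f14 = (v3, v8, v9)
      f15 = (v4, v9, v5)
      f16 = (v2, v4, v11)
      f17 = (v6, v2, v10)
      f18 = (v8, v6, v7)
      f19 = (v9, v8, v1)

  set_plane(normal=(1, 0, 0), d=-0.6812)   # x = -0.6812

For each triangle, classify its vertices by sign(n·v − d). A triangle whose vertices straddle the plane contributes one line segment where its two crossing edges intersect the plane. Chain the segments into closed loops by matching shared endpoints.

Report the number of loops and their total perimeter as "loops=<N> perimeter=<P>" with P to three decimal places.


Straddling triangles (10 of 20):
  (v0,v11,v5) [--+] → (-0.6812, 0.315005, 0.930695)–(-0.6812, 1.15703, 0.0886703)  len=1.1908
  (v0,v5,v1) [-++] → (-0.6812, 1.15703, 0.0886703)–(-0.6812, 1.1909, 0)  len=0.0949
  (v0,v1,v7) [-++] → (-0.6812, 1.1909, 0)–(-0.6812, 1.15703, -0.0886703)  len=0.0949
  (v0,v7,v10) [-+-] → (-0.6812, 1.15703, -0.0886703)–(-0.6812, 0.315005, -0.930695)  len=1.1908
  (v5,v11,v4) [+-+] → (-0.6812, 0.315005, 0.930695)–(-0.6812, -0.315005, 0.930695)  len=0.6300
  (v10,v7,v6) [-++] → (-0.6812, 0.315005, -0.930695)–(-0.6812, -0.315005, -0.930695)  len=0.6300
  (v3,v4,v2) [++-] → (-0.6812, -1.15703, 0.0886703)–(-0.6812, -1.1909, 0)  len=0.0949
  (v3,v2,v6) [+-+] → (-0.6812, -1.1909, 0)–(-0.6812, -1.15703, -0.0886703)  len=0.0949
  (v2,v4,v11) [-+-] → (-0.6812, -1.15703, 0.0886703)–(-0.6812, -0.315005, 0.930695)  len=1.1908
  (v6,v2,v10) [+--] → (-0.6812, -1.15703, -0.0886703)–(-0.6812, -0.315005, -0.930695)  len=1.1908

Chained into 1 loop(s):
  loop 1: 10 segments, perimeter = 6.4029
Total perimeter = 6.403

loops=1 perimeter=6.403


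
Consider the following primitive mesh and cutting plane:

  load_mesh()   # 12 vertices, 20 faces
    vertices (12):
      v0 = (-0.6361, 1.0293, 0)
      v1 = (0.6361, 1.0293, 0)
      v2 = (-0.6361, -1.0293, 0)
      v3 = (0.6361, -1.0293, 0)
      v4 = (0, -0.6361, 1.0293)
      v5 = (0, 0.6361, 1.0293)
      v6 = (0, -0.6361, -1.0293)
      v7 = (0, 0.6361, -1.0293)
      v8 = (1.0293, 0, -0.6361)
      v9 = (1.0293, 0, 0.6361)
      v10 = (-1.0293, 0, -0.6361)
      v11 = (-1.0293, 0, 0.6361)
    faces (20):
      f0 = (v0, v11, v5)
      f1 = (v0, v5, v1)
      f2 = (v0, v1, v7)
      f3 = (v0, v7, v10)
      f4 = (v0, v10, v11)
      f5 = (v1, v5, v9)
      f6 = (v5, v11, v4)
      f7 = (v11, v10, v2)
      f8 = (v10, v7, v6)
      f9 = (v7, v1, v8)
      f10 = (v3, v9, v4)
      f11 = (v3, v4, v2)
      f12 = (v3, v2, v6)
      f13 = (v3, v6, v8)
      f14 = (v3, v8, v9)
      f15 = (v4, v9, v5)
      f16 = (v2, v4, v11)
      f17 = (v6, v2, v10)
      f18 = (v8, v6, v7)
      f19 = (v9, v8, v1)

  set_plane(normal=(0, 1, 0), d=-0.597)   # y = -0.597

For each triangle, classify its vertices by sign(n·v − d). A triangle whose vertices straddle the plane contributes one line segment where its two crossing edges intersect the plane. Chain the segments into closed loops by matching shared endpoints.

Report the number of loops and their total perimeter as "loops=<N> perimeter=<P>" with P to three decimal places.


Straddling triangles (10 of 20):
  (v5,v11,v4) [++-] → (-0.0632693, -0.597, 1.00513)–(0, -0.597, 1.0293)  len=0.0677
  (v11,v10,v2) [++-] → (-0.801242, -0.597, -0.267158)–(-0.801242, -0.597, 0.267158)  len=0.5343
  (v10,v7,v6) [++-] → (0, -0.597, -1.0293)–(-0.0632693, -0.597, -1.00513)  len=0.0677
  (v3,v9,v4) [-+-] → (0.801242, -0.597, 0.267158)–(0.0632693, -0.597, 1.00513)  len=1.0437
  (v3,v6,v8) [--+] → (0.0632693, -0.597, -1.00513)–(0.801242, -0.597, -0.267158)  len=1.0437
  (v3,v8,v9) [-++] → (0.801242, -0.597, -0.267158)–(0.801242, -0.597, 0.267158)  len=0.5343
  (v4,v9,v5) [-++] → (0.0632693, -0.597, 1.00513)–(0, -0.597, 1.0293)  len=0.0677
  (v2,v4,v11) [--+] → (-0.0632693, -0.597, 1.00513)–(-0.801242, -0.597, 0.267158)  len=1.0437
  (v6,v2,v10) [--+] → (-0.801242, -0.597, -0.267158)–(-0.0632693, -0.597, -1.00513)  len=1.0437
  (v8,v6,v7) [+-+] → (0.0632693, -0.597, -1.00513)–(0, -0.597, -1.0293)  len=0.0677

Chained into 1 loop(s):
  loop 1: 10 segments, perimeter = 5.5141
Total perimeter = 5.514

loops=1 perimeter=5.514


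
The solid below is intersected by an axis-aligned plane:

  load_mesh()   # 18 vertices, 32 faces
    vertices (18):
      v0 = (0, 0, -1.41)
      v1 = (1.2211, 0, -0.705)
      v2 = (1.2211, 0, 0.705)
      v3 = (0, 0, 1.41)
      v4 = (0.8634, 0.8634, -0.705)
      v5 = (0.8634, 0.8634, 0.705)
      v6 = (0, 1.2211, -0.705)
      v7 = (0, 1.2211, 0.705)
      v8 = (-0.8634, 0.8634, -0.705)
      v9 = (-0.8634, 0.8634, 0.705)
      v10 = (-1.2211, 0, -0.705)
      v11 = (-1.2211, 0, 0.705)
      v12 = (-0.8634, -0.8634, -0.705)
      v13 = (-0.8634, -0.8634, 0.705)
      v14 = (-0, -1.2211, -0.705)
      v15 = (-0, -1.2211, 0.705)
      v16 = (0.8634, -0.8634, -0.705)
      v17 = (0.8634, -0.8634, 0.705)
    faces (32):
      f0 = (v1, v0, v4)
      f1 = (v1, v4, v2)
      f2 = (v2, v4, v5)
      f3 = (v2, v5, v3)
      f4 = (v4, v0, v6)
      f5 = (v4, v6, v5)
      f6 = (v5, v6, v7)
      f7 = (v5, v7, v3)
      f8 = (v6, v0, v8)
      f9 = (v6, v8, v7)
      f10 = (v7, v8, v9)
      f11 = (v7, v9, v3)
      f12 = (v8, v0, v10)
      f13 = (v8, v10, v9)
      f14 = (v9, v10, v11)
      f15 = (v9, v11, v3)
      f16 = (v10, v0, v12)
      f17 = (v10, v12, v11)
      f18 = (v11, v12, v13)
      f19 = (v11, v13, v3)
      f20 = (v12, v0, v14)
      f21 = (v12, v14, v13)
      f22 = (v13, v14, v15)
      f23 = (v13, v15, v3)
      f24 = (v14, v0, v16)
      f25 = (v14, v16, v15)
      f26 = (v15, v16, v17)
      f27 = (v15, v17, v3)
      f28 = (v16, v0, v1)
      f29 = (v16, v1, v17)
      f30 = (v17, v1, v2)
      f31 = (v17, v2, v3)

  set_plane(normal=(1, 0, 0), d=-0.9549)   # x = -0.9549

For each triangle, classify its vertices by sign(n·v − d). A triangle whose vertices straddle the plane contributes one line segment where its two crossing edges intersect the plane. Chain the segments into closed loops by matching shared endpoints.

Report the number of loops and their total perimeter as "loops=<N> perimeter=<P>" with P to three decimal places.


loops=1 perimeter=5.463

Straddling triangles (8 of 32):
  (v8,v0,v10) [++-] → (-0.9549, 0, -0.85869)–(-0.9549, 0.642541, -0.705)  len=0.6607
  (v8,v10,v9) [+-+] → (-0.9549, 0.642541, -0.705)–(-0.9549, 0.642541, 0.344321)  len=1.0493
  (v9,v10,v11) [+--] → (-0.9549, 0.642541, 0.344321)–(-0.9549, 0.642541, 0.705)  len=0.3607
  (v9,v11,v3) [+-+] → (-0.9549, 0.642541, 0.705)–(-0.9549, 0, 0.85869)  len=0.6607
  (v10,v0,v12) [-++] → (-0.9549, 0, -0.85869)–(-0.9549, -0.642541, -0.705)  len=0.6607
  (v10,v12,v11) [-+-] → (-0.9549, -0.642541, -0.705)–(-0.9549, -0.642541, -0.344321)  len=0.3607
  (v11,v12,v13) [-++] → (-0.9549, -0.642541, -0.344321)–(-0.9549, -0.642541, 0.705)  len=1.0493
  (v11,v13,v3) [-++] → (-0.9549, -0.642541, 0.705)–(-0.9549, 0, 0.85869)  len=0.6607

Chained into 1 loop(s):
  loop 1: 8 segments, perimeter = 5.4627
Total perimeter = 5.463


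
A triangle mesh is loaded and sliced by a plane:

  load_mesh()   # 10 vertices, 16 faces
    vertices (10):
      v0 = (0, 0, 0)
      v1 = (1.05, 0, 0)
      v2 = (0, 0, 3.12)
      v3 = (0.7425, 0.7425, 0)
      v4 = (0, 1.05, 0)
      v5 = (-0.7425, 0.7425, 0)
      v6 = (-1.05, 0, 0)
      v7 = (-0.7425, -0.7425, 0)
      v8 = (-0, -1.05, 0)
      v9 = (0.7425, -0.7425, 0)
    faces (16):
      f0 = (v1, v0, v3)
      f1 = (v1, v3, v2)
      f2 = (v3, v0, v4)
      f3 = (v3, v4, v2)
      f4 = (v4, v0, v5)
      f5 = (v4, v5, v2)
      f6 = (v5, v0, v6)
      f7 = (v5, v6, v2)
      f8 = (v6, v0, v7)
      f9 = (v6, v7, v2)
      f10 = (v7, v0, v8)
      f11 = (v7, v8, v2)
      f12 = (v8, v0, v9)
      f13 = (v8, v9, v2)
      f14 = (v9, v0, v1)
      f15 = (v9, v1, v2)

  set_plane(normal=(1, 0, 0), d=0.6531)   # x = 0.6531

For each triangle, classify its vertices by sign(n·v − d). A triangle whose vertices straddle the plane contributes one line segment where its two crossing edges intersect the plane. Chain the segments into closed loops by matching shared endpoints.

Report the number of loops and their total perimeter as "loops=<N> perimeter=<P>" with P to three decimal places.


loops=1 perimeter=4.423

Straddling triangles (8 of 16):
  (v1,v0,v3) [+-+] → (0.6531, 0, 0)–(0.6531, 0.6531, 0)  len=0.6531
  (v1,v3,v2) [++-] → (0.6531, 0.6531, 0.375661)–(0.6531, 0, 1.17936)  len=1.0356
  (v3,v0,v4) [+--] → (0.6531, 0.6531, 0)–(0.6531, 0.779524, 0)  len=0.1264
  (v3,v4,v2) [+--] → (0.6531, 0.779524, 0)–(0.6531, 0.6531, 0.375661)  len=0.3964
  (v8,v0,v9) [--+] → (0.6531, -0.6531, 0)–(0.6531, -0.779524, 0)  len=0.1264
  (v8,v9,v2) [-+-] → (0.6531, -0.779524, 0)–(0.6531, -0.6531, 0.375661)  len=0.3964
  (v9,v0,v1) [+-+] → (0.6531, -0.6531, 0)–(0.6531, 0, 0)  len=0.6531
  (v9,v1,v2) [++-] → (0.6531, 0, 1.17936)–(0.6531, -0.6531, 0.375661)  len=1.0356

Chained into 1 loop(s):
  loop 1: 8 segments, perimeter = 4.4230
Total perimeter = 4.423


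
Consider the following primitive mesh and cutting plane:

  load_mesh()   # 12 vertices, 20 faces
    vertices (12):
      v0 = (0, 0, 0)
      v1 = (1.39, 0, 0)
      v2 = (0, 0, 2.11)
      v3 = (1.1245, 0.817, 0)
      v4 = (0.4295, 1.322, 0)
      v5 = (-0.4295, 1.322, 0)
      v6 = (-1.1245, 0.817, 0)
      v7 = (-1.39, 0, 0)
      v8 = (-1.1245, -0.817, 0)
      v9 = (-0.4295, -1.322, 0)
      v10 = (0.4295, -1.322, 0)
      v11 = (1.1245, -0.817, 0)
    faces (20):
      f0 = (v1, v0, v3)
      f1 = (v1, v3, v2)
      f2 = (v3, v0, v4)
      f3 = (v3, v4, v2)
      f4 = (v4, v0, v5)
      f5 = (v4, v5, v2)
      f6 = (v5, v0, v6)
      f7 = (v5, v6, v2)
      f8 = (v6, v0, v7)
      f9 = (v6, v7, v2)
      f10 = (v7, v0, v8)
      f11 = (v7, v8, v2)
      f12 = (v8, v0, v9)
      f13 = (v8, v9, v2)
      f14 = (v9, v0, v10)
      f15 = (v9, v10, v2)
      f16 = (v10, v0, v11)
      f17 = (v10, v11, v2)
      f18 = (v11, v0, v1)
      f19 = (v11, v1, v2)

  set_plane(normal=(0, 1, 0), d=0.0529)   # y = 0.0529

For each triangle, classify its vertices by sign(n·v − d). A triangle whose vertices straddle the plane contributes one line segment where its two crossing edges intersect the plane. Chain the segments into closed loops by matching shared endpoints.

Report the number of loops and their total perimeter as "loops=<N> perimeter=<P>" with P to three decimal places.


Straddling triangles (10 of 20):
  (v1,v0,v3) [--+] → (0.0728103, 0.0529, 0)–(1.37281, 0.0529, 0)  len=1.3000
  (v1,v3,v2) [-+-] → (1.37281, 0.0529, 0)–(0.0728103, 0.0529, 1.97338)  len=2.3631
  (v3,v0,v4) [+-+] → (0.0728103, 0.0529, 0)–(0.0171865, 0.0529, 0)  len=0.0556
  (v3,v4,v2) [++-] → (0.0171865, 0.0529, 2.02557)–(0.0728103, 0.0529, 1.97338)  len=0.0763
  (v4,v0,v5) [+-+] → (0.0171865, 0.0529, 0)–(-0.0171865, 0.0529, 0)  len=0.0344
  (v4,v5,v2) [++-] → (-0.0171865, 0.0529, 2.02557)–(0.0171865, 0.0529, 2.02557)  len=0.0344
  (v5,v0,v6) [+-+] → (-0.0171865, 0.0529, 0)–(-0.0728103, 0.0529, 0)  len=0.0556
  (v5,v6,v2) [++-] → (-0.0728103, 0.0529, 1.97338)–(-0.0171865, 0.0529, 2.02557)  len=0.0763
  (v6,v0,v7) [+--] → (-0.0728103, 0.0529, 0)–(-1.37281, 0.0529, 0)  len=1.3000
  (v6,v7,v2) [+--] → (-1.37281, 0.0529, 0)–(-0.0728103, 0.0529, 1.97338)  len=2.3631

Chained into 1 loop(s):
  loop 1: 10 segments, perimeter = 7.6587
Total perimeter = 7.659

loops=1 perimeter=7.659


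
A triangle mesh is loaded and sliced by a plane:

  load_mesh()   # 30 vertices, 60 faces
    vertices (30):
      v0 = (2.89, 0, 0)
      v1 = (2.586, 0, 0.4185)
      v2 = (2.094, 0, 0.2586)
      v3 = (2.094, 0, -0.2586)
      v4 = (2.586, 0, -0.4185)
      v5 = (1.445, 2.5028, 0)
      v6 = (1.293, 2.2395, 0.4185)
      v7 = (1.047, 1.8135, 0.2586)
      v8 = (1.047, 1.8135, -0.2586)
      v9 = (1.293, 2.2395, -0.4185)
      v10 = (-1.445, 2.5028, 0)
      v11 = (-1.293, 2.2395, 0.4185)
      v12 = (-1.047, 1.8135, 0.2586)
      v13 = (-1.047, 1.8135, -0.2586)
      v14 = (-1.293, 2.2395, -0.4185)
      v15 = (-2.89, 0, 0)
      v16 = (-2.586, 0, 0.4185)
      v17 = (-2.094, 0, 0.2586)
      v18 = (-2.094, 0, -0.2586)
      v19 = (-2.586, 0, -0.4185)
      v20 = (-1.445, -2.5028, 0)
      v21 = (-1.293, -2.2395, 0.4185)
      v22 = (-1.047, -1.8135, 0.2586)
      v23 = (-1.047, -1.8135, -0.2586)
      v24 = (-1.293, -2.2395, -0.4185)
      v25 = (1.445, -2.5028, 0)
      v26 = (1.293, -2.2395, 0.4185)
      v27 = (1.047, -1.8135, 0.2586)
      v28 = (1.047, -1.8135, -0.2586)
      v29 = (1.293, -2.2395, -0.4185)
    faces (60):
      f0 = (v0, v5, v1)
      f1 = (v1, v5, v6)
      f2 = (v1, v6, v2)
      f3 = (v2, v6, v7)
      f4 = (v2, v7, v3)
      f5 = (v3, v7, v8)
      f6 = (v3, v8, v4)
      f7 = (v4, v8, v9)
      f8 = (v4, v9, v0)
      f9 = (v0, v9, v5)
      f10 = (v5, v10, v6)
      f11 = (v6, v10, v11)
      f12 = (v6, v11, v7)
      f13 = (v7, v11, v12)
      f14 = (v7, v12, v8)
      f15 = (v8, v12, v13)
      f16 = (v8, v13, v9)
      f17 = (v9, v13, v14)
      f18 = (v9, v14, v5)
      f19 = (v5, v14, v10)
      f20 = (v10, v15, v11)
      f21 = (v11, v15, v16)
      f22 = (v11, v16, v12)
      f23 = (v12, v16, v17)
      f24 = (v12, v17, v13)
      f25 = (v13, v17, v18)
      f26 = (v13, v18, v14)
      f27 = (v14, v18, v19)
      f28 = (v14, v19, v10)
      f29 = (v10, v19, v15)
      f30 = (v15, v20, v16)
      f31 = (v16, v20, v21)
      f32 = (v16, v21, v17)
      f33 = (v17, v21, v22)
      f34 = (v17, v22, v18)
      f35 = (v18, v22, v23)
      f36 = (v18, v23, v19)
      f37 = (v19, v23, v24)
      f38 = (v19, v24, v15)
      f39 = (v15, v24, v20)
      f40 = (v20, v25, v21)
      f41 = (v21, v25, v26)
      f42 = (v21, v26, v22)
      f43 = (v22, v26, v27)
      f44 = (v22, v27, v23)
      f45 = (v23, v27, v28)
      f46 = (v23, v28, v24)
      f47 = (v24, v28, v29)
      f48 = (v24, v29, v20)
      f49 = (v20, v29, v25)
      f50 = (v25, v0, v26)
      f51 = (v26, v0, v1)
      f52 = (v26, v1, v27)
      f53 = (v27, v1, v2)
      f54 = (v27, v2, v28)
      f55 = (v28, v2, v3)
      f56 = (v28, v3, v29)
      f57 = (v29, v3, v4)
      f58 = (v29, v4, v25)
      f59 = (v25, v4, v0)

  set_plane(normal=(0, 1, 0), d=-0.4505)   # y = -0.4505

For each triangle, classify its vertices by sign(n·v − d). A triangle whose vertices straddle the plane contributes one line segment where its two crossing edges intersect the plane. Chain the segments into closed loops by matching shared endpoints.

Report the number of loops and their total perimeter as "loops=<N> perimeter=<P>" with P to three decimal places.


loops=2 perimeter=5.173

Straddling triangles (20 of 60):
  (v15,v20,v16) [+-+] → (-2.6299, -0.4505, 0)–(-2.38062, -0.4505, 0.343171)  len=0.4242
  (v16,v20,v21) [+--] → (-2.38062, -0.4505, 0.343171)–(-2.3259, -0.4505, 0.4185)  len=0.0931
  (v16,v21,v17) [+-+] → (-2.3259, -0.4505, 0.4185)–(-1.93287, -0.4505, 0.290766)  len=0.4133
  (v17,v21,v22) [+--] → (-1.93287, -0.4505, 0.290766)–(-1.83391, -0.4505, 0.2586)  len=0.1041
  (v17,v22,v18) [+-+] → (-1.83391, -0.4505, 0.2586)–(-1.83391, -0.4505, -0.13012)  len=0.3887
  (v18,v22,v23) [+--] → (-1.83391, -0.4505, -0.13012)–(-1.83391, -0.4505, -0.2586)  len=0.1285
  (v18,v23,v19) [+-+] → (-1.83391, -0.4505, -0.2586)–(-2.20369, -0.4505, -0.378778)  len=0.3888
  (v19,v23,v24) [+--] → (-2.20369, -0.4505, -0.378778)–(-2.3259, -0.4505, -0.4185)  len=0.1285
  (v19,v24,v15) [+-+] → (-2.3259, -0.4505, -0.4185)–(-2.56875, -0.4505, -0.0841859)  len=0.4132
  (v15,v24,v20) [+--] → (-2.56875, -0.4505, -0.0841859)–(-2.6299, -0.4505, 0)  len=0.1041
  (v25,v0,v26) [-+-] → (2.6299, -0.4505, 0)–(2.56875, -0.4505, 0.0841859)  len=0.1041
  (v26,v0,v1) [-++] → (2.56875, -0.4505, 0.0841859)–(2.3259, -0.4505, 0.4185)  len=0.4132
  (v26,v1,v27) [-+-] → (2.3259, -0.4505, 0.4185)–(2.20369, -0.4505, 0.378778)  len=0.1285
  (v27,v1,v2) [-++] → (2.20369, -0.4505, 0.378778)–(1.83391, -0.4505, 0.2586)  len=0.3888
  (v27,v2,v28) [-+-] → (1.83391, -0.4505, 0.2586)–(1.83391, -0.4505, 0.13012)  len=0.1285
  (v28,v2,v3) [-++] → (1.83391, -0.4505, 0.13012)–(1.83391, -0.4505, -0.2586)  len=0.3887
  (v28,v3,v29) [-+-] → (1.83391, -0.4505, -0.2586)–(1.93287, -0.4505, -0.290766)  len=0.1041
  (v29,v3,v4) [-++] → (1.93287, -0.4505, -0.290766)–(2.3259, -0.4505, -0.4185)  len=0.4133
  (v29,v4,v25) [-+-] → (2.3259, -0.4505, -0.4185)–(2.38062, -0.4505, -0.343171)  len=0.0931
  (v25,v4,v0) [-++] → (2.38062, -0.4505, -0.343171)–(2.6299, -0.4505, 0)  len=0.4242

Chained into 2 loop(s):
  loop 1: 10 segments, perimeter = 2.5864
  loop 2: 10 segments, perimeter = 2.5864
Total perimeter = 5.173


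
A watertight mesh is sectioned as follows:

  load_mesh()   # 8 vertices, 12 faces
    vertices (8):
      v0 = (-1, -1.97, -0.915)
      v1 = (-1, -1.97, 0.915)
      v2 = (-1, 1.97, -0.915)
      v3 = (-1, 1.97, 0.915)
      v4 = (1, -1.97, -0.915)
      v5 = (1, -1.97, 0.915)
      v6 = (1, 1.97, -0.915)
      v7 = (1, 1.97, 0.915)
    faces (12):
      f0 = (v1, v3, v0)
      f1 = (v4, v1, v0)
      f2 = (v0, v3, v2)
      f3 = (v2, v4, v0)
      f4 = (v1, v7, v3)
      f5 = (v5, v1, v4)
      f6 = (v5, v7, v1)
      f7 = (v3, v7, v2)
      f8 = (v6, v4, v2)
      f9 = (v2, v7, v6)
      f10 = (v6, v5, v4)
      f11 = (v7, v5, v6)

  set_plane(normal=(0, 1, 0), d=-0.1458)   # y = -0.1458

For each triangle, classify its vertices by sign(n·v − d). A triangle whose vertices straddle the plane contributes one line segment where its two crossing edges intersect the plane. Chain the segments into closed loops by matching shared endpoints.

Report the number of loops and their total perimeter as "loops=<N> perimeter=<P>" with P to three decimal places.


Straddling triangles (8 of 12):
  (v1,v3,v0) [-+-] → (-1, -0.1458, 0.915)–(-1, -0.1458, -0.0677193)  len=0.9827
  (v0,v3,v2) [-++] → (-1, -0.1458, -0.0677193)–(-1, -0.1458, -0.915)  len=0.8473
  (v2,v4,v0) [+--] → (0.0740102, -0.1458, -0.915)–(-1, -0.1458, -0.915)  len=1.0740
  (v1,v7,v3) [-++] → (-0.0740102, -0.1458, 0.915)–(-1, -0.1458, 0.915)  len=0.9260
  (v5,v7,v1) [-+-] → (1, -0.1458, 0.915)–(-0.0740102, -0.1458, 0.915)  len=1.0740
  (v6,v4,v2) [+-+] → (1, -0.1458, -0.915)–(0.0740102, -0.1458, -0.915)  len=0.9260
  (v6,v5,v4) [+--] → (1, -0.1458, 0.0677193)–(1, -0.1458, -0.915)  len=0.9827
  (v7,v5,v6) [+-+] → (1, -0.1458, 0.915)–(1, -0.1458, 0.0677193)  len=0.8473

Chained into 1 loop(s):
  loop 1: 8 segments, perimeter = 7.6600
Total perimeter = 7.660

loops=1 perimeter=7.660


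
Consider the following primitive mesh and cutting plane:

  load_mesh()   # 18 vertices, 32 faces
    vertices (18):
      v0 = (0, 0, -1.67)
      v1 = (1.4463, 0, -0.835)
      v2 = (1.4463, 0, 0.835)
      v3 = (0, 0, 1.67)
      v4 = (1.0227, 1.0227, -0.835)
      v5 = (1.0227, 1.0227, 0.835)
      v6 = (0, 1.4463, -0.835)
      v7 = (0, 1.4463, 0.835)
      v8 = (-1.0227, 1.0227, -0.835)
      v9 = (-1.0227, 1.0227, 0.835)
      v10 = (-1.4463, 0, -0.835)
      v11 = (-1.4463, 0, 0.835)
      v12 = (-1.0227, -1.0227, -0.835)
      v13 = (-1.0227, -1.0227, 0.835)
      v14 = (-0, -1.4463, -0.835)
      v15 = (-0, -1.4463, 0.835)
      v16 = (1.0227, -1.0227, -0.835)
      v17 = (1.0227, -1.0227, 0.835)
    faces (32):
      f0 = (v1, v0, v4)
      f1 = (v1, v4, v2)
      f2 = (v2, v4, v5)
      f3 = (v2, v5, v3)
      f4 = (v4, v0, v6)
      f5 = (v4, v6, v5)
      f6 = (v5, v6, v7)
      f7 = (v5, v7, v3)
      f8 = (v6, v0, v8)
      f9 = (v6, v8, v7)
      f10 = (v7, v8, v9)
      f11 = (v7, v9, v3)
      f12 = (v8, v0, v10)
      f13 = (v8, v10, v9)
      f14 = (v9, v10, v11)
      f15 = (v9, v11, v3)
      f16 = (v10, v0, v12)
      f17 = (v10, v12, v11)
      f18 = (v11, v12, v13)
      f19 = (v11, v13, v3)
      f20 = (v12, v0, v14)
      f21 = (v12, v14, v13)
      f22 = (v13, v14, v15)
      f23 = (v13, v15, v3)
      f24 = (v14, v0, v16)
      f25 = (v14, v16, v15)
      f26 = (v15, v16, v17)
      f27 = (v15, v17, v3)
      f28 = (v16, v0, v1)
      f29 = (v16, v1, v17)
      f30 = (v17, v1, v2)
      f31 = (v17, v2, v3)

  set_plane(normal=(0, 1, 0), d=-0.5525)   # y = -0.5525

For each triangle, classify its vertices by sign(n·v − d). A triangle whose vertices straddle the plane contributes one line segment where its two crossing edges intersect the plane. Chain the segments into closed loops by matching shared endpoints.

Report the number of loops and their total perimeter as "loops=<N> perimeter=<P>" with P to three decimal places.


loops=1 perimeter=8.684

Straddling triangles (12 of 32):
  (v10,v0,v12) [++-] → (-0.5525, -0.5525, -1.2189)–(-1.21746, -0.5525, -0.835)  len=0.7678
  (v10,v12,v11) [+-+] → (-1.21746, -0.5525, -0.835)–(-1.21746, -0.5525, -0.0671952)  len=0.7678
  (v11,v12,v13) [+--] → (-1.21746, -0.5525, -0.0671952)–(-1.21746, -0.5525, 0.835)  len=0.9022
  (v11,v13,v3) [+-+] → (-1.21746, -0.5525, 0.835)–(-0.5525, -0.5525, 1.2189)  len=0.7678
  (v12,v0,v14) [-+-] → (-0.5525, -0.5525, -1.2189)–(0, -0.5525, -1.35102)  len=0.5681
  (v13,v15,v3) [--+] → (0, -0.5525, 1.35102)–(-0.5525, -0.5525, 1.2189)  len=0.5681
  (v14,v0,v16) [-+-] → (0, -0.5525, -1.35102)–(0.5525, -0.5525, -1.2189)  len=0.5681
  (v15,v17,v3) [--+] → (0.5525, -0.5525, 1.2189)–(0, -0.5525, 1.35102)  len=0.5681
  (v16,v0,v1) [-++] → (0.5525, -0.5525, -1.2189)–(1.21746, -0.5525, -0.835)  len=0.7678
  (v16,v1,v17) [-+-] → (1.21746, -0.5525, -0.835)–(1.21746, -0.5525, 0.0671952)  len=0.9022
  (v17,v1,v2) [-++] → (1.21746, -0.5525, 0.0671952)–(1.21746, -0.5525, 0.835)  len=0.7678
  (v17,v2,v3) [-++] → (1.21746, -0.5525, 0.835)–(0.5525, -0.5525, 1.2189)  len=0.7678

Chained into 1 loop(s):
  loop 1: 12 segments, perimeter = 8.6836
Total perimeter = 8.684
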